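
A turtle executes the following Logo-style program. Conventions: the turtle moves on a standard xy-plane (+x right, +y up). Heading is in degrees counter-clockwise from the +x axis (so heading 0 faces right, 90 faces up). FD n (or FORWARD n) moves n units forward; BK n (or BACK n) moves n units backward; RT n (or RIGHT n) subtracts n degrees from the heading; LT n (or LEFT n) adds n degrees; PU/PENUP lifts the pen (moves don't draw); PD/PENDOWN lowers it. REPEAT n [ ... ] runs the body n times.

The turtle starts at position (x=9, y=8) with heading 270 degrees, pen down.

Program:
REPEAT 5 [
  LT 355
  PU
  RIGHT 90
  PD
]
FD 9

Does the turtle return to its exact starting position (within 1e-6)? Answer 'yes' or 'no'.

Answer: no

Derivation:
Executing turtle program step by step:
Start: pos=(9,8), heading=270, pen down
REPEAT 5 [
  -- iteration 1/5 --
  LT 355: heading 270 -> 265
  PU: pen up
  RT 90: heading 265 -> 175
  PD: pen down
  -- iteration 2/5 --
  LT 355: heading 175 -> 170
  PU: pen up
  RT 90: heading 170 -> 80
  PD: pen down
  -- iteration 3/5 --
  LT 355: heading 80 -> 75
  PU: pen up
  RT 90: heading 75 -> 345
  PD: pen down
  -- iteration 4/5 --
  LT 355: heading 345 -> 340
  PU: pen up
  RT 90: heading 340 -> 250
  PD: pen down
  -- iteration 5/5 --
  LT 355: heading 250 -> 245
  PU: pen up
  RT 90: heading 245 -> 155
  PD: pen down
]
FD 9: (9,8) -> (0.843,11.804) [heading=155, draw]
Final: pos=(0.843,11.804), heading=155, 1 segment(s) drawn

Start position: (9, 8)
Final position: (0.843, 11.804)
Distance = 9; >= 1e-6 -> NOT closed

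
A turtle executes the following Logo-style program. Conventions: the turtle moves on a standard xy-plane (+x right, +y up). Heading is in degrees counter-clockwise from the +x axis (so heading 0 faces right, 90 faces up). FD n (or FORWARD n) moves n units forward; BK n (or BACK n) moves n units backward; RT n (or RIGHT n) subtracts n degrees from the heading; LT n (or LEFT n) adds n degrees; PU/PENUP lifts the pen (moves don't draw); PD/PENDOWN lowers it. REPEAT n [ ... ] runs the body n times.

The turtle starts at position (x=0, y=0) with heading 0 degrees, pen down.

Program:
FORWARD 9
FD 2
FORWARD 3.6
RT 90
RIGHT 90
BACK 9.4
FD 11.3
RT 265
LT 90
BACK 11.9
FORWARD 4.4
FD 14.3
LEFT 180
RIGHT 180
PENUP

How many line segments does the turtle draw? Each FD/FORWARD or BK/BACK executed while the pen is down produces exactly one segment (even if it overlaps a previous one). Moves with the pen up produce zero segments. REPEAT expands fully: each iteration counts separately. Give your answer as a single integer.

Executing turtle program step by step:
Start: pos=(0,0), heading=0, pen down
FD 9: (0,0) -> (9,0) [heading=0, draw]
FD 2: (9,0) -> (11,0) [heading=0, draw]
FD 3.6: (11,0) -> (14.6,0) [heading=0, draw]
RT 90: heading 0 -> 270
RT 90: heading 270 -> 180
BK 9.4: (14.6,0) -> (24,0) [heading=180, draw]
FD 11.3: (24,0) -> (12.7,0) [heading=180, draw]
RT 265: heading 180 -> 275
LT 90: heading 275 -> 5
BK 11.9: (12.7,0) -> (0.845,-1.037) [heading=5, draw]
FD 4.4: (0.845,-1.037) -> (5.229,-0.654) [heading=5, draw]
FD 14.3: (5.229,-0.654) -> (19.474,0.593) [heading=5, draw]
LT 180: heading 5 -> 185
RT 180: heading 185 -> 5
PU: pen up
Final: pos=(19.474,0.593), heading=5, 8 segment(s) drawn
Segments drawn: 8

Answer: 8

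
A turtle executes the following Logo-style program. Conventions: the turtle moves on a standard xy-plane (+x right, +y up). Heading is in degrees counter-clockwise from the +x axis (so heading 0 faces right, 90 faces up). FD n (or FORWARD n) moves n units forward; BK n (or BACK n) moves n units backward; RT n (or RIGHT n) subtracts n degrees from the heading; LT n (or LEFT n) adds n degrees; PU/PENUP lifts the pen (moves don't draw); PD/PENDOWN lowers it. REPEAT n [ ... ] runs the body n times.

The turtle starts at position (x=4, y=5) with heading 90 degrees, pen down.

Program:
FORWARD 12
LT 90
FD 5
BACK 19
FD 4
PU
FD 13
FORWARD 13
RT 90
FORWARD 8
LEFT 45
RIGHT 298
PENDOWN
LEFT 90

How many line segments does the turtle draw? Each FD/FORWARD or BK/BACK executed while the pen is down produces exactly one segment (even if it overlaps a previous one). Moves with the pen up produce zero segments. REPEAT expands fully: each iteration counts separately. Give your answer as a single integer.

Answer: 4

Derivation:
Executing turtle program step by step:
Start: pos=(4,5), heading=90, pen down
FD 12: (4,5) -> (4,17) [heading=90, draw]
LT 90: heading 90 -> 180
FD 5: (4,17) -> (-1,17) [heading=180, draw]
BK 19: (-1,17) -> (18,17) [heading=180, draw]
FD 4: (18,17) -> (14,17) [heading=180, draw]
PU: pen up
FD 13: (14,17) -> (1,17) [heading=180, move]
FD 13: (1,17) -> (-12,17) [heading=180, move]
RT 90: heading 180 -> 90
FD 8: (-12,17) -> (-12,25) [heading=90, move]
LT 45: heading 90 -> 135
RT 298: heading 135 -> 197
PD: pen down
LT 90: heading 197 -> 287
Final: pos=(-12,25), heading=287, 4 segment(s) drawn
Segments drawn: 4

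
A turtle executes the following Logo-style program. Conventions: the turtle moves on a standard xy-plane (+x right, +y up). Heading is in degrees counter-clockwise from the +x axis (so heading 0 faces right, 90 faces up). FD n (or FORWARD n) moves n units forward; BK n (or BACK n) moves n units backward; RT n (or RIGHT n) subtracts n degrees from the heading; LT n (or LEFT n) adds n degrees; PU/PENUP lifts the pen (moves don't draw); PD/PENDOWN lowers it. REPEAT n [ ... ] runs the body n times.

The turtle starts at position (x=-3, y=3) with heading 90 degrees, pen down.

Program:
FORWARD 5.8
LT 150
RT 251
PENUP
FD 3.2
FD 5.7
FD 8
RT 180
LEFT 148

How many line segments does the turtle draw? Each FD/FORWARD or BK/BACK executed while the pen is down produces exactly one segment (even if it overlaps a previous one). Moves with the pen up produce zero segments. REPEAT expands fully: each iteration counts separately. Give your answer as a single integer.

Executing turtle program step by step:
Start: pos=(-3,3), heading=90, pen down
FD 5.8: (-3,3) -> (-3,8.8) [heading=90, draw]
LT 150: heading 90 -> 240
RT 251: heading 240 -> 349
PU: pen up
FD 3.2: (-3,8.8) -> (0.141,8.189) [heading=349, move]
FD 5.7: (0.141,8.189) -> (5.736,7.102) [heading=349, move]
FD 8: (5.736,7.102) -> (13.589,5.575) [heading=349, move]
RT 180: heading 349 -> 169
LT 148: heading 169 -> 317
Final: pos=(13.589,5.575), heading=317, 1 segment(s) drawn
Segments drawn: 1

Answer: 1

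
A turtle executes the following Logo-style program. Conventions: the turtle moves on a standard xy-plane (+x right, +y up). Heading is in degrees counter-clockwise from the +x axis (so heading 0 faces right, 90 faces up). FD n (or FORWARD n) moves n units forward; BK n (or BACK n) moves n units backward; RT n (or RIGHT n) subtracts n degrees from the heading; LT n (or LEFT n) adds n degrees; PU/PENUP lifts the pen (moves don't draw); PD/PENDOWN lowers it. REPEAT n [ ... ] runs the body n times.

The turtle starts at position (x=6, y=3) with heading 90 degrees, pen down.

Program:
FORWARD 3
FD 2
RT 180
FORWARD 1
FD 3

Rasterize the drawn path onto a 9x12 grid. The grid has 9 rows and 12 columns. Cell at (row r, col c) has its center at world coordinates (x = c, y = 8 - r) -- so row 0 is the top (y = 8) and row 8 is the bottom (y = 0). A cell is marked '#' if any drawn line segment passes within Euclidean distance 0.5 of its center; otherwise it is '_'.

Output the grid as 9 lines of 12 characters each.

Answer: ______#_____
______#_____
______#_____
______#_____
______#_____
______#_____
____________
____________
____________

Derivation:
Segment 0: (6,3) -> (6,6)
Segment 1: (6,6) -> (6,8)
Segment 2: (6,8) -> (6,7)
Segment 3: (6,7) -> (6,4)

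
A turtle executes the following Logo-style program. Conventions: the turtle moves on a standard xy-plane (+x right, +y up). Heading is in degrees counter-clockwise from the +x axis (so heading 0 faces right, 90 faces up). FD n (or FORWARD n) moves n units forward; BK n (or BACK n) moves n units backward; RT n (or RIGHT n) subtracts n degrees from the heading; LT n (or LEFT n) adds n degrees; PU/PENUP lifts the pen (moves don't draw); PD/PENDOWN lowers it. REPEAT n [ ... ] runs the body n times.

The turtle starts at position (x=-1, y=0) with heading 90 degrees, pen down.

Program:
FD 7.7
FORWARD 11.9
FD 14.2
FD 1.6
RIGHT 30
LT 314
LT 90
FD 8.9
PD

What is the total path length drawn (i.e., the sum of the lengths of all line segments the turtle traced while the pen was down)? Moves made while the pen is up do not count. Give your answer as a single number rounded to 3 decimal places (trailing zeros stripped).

Answer: 44.3

Derivation:
Executing turtle program step by step:
Start: pos=(-1,0), heading=90, pen down
FD 7.7: (-1,0) -> (-1,7.7) [heading=90, draw]
FD 11.9: (-1,7.7) -> (-1,19.6) [heading=90, draw]
FD 14.2: (-1,19.6) -> (-1,33.8) [heading=90, draw]
FD 1.6: (-1,33.8) -> (-1,35.4) [heading=90, draw]
RT 30: heading 90 -> 60
LT 314: heading 60 -> 14
LT 90: heading 14 -> 104
FD 8.9: (-1,35.4) -> (-3.153,44.036) [heading=104, draw]
PD: pen down
Final: pos=(-3.153,44.036), heading=104, 5 segment(s) drawn

Segment lengths:
  seg 1: (-1,0) -> (-1,7.7), length = 7.7
  seg 2: (-1,7.7) -> (-1,19.6), length = 11.9
  seg 3: (-1,19.6) -> (-1,33.8), length = 14.2
  seg 4: (-1,33.8) -> (-1,35.4), length = 1.6
  seg 5: (-1,35.4) -> (-3.153,44.036), length = 8.9
Total = 44.3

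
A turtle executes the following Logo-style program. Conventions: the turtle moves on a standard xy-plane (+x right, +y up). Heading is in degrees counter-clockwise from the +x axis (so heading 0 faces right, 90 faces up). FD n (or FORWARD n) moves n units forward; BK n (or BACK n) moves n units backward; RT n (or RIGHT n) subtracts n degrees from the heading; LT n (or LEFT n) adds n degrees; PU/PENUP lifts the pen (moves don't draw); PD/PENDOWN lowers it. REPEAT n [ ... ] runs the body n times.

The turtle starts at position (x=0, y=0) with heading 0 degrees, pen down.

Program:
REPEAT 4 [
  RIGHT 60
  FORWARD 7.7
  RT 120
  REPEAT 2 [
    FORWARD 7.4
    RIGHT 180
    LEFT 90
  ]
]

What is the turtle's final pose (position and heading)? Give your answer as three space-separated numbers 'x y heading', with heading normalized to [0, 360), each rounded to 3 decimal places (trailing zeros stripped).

Executing turtle program step by step:
Start: pos=(0,0), heading=0, pen down
REPEAT 4 [
  -- iteration 1/4 --
  RT 60: heading 0 -> 300
  FD 7.7: (0,0) -> (3.85,-6.668) [heading=300, draw]
  RT 120: heading 300 -> 180
  REPEAT 2 [
    -- iteration 1/2 --
    FD 7.4: (3.85,-6.668) -> (-3.55,-6.668) [heading=180, draw]
    RT 180: heading 180 -> 0
    LT 90: heading 0 -> 90
    -- iteration 2/2 --
    FD 7.4: (-3.55,-6.668) -> (-3.55,0.732) [heading=90, draw]
    RT 180: heading 90 -> 270
    LT 90: heading 270 -> 0
  ]
  -- iteration 2/4 --
  RT 60: heading 0 -> 300
  FD 7.7: (-3.55,0.732) -> (0.3,-5.937) [heading=300, draw]
  RT 120: heading 300 -> 180
  REPEAT 2 [
    -- iteration 1/2 --
    FD 7.4: (0.3,-5.937) -> (-7.1,-5.937) [heading=180, draw]
    RT 180: heading 180 -> 0
    LT 90: heading 0 -> 90
    -- iteration 2/2 --
    FD 7.4: (-7.1,-5.937) -> (-7.1,1.463) [heading=90, draw]
    RT 180: heading 90 -> 270
    LT 90: heading 270 -> 0
  ]
  -- iteration 3/4 --
  RT 60: heading 0 -> 300
  FD 7.7: (-7.1,1.463) -> (-3.25,-5.205) [heading=300, draw]
  RT 120: heading 300 -> 180
  REPEAT 2 [
    -- iteration 1/2 --
    FD 7.4: (-3.25,-5.205) -> (-10.65,-5.205) [heading=180, draw]
    RT 180: heading 180 -> 0
    LT 90: heading 0 -> 90
    -- iteration 2/2 --
    FD 7.4: (-10.65,-5.205) -> (-10.65,2.195) [heading=90, draw]
    RT 180: heading 90 -> 270
    LT 90: heading 270 -> 0
  ]
  -- iteration 4/4 --
  RT 60: heading 0 -> 300
  FD 7.7: (-10.65,2.195) -> (-6.8,-4.474) [heading=300, draw]
  RT 120: heading 300 -> 180
  REPEAT 2 [
    -- iteration 1/2 --
    FD 7.4: (-6.8,-4.474) -> (-14.2,-4.474) [heading=180, draw]
    RT 180: heading 180 -> 0
    LT 90: heading 0 -> 90
    -- iteration 2/2 --
    FD 7.4: (-14.2,-4.474) -> (-14.2,2.926) [heading=90, draw]
    RT 180: heading 90 -> 270
    LT 90: heading 270 -> 0
  ]
]
Final: pos=(-14.2,2.926), heading=0, 12 segment(s) drawn

Answer: -14.2 2.926 0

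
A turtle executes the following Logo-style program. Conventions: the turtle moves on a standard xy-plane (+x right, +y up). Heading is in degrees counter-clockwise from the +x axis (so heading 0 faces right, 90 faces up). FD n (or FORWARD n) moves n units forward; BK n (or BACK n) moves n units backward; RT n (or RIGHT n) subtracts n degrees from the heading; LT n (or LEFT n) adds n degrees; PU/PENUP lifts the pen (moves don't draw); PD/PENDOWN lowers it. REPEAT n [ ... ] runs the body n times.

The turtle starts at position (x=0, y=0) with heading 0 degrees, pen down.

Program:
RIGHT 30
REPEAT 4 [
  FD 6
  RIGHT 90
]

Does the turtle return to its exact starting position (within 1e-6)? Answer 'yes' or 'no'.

Answer: yes

Derivation:
Executing turtle program step by step:
Start: pos=(0,0), heading=0, pen down
RT 30: heading 0 -> 330
REPEAT 4 [
  -- iteration 1/4 --
  FD 6: (0,0) -> (5.196,-3) [heading=330, draw]
  RT 90: heading 330 -> 240
  -- iteration 2/4 --
  FD 6: (5.196,-3) -> (2.196,-8.196) [heading=240, draw]
  RT 90: heading 240 -> 150
  -- iteration 3/4 --
  FD 6: (2.196,-8.196) -> (-3,-5.196) [heading=150, draw]
  RT 90: heading 150 -> 60
  -- iteration 4/4 --
  FD 6: (-3,-5.196) -> (0,0) [heading=60, draw]
  RT 90: heading 60 -> 330
]
Final: pos=(0,0), heading=330, 4 segment(s) drawn

Start position: (0, 0)
Final position: (0, 0)
Distance = 0; < 1e-6 -> CLOSED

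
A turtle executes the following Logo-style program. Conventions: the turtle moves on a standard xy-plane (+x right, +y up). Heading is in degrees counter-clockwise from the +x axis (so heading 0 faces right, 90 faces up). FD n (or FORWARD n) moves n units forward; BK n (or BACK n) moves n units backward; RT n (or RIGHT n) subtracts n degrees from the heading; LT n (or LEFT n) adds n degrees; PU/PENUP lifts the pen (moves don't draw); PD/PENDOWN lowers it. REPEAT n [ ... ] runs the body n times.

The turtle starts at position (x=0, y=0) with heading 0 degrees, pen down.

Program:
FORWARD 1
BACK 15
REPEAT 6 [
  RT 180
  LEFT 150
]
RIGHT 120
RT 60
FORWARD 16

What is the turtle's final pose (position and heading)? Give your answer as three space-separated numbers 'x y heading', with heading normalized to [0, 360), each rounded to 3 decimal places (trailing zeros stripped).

Executing turtle program step by step:
Start: pos=(0,0), heading=0, pen down
FD 1: (0,0) -> (1,0) [heading=0, draw]
BK 15: (1,0) -> (-14,0) [heading=0, draw]
REPEAT 6 [
  -- iteration 1/6 --
  RT 180: heading 0 -> 180
  LT 150: heading 180 -> 330
  -- iteration 2/6 --
  RT 180: heading 330 -> 150
  LT 150: heading 150 -> 300
  -- iteration 3/6 --
  RT 180: heading 300 -> 120
  LT 150: heading 120 -> 270
  -- iteration 4/6 --
  RT 180: heading 270 -> 90
  LT 150: heading 90 -> 240
  -- iteration 5/6 --
  RT 180: heading 240 -> 60
  LT 150: heading 60 -> 210
  -- iteration 6/6 --
  RT 180: heading 210 -> 30
  LT 150: heading 30 -> 180
]
RT 120: heading 180 -> 60
RT 60: heading 60 -> 0
FD 16: (-14,0) -> (2,0) [heading=0, draw]
Final: pos=(2,0), heading=0, 3 segment(s) drawn

Answer: 2 0 0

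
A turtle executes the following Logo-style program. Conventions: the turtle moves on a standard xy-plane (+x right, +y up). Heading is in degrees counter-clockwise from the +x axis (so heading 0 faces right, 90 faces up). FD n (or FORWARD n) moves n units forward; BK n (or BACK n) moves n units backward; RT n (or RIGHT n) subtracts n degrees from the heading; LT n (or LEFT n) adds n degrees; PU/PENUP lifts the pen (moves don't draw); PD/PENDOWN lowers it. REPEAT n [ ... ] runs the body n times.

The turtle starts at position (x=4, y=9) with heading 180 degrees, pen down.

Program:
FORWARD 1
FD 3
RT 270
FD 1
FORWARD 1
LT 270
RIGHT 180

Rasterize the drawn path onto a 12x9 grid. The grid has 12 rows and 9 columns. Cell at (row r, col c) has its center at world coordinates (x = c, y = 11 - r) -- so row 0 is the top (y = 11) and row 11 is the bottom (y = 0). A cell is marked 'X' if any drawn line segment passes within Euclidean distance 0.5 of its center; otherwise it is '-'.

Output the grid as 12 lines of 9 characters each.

Segment 0: (4,9) -> (3,9)
Segment 1: (3,9) -> (0,9)
Segment 2: (0,9) -> (0,8)
Segment 3: (0,8) -> (0,7)

Answer: ---------
---------
XXXXX----
X--------
X--------
---------
---------
---------
---------
---------
---------
---------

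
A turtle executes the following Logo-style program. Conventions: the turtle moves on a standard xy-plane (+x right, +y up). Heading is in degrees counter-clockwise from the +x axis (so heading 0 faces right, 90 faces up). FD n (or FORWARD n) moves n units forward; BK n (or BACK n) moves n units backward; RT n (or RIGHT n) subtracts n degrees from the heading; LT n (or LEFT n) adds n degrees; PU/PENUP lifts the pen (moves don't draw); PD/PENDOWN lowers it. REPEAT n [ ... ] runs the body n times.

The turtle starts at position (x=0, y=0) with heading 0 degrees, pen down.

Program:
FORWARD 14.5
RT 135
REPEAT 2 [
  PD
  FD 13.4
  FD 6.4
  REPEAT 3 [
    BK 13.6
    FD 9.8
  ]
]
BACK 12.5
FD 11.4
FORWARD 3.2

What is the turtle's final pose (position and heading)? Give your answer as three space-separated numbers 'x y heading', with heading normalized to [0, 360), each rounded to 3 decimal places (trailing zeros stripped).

Executing turtle program step by step:
Start: pos=(0,0), heading=0, pen down
FD 14.5: (0,0) -> (14.5,0) [heading=0, draw]
RT 135: heading 0 -> 225
REPEAT 2 [
  -- iteration 1/2 --
  PD: pen down
  FD 13.4: (14.5,0) -> (5.025,-9.475) [heading=225, draw]
  FD 6.4: (5.025,-9.475) -> (0.499,-14.001) [heading=225, draw]
  REPEAT 3 [
    -- iteration 1/3 --
    BK 13.6: (0.499,-14.001) -> (10.116,-4.384) [heading=225, draw]
    FD 9.8: (10.116,-4.384) -> (3.186,-11.314) [heading=225, draw]
    -- iteration 2/3 --
    BK 13.6: (3.186,-11.314) -> (12.803,-1.697) [heading=225, draw]
    FD 9.8: (12.803,-1.697) -> (5.873,-8.627) [heading=225, draw]
    -- iteration 3/3 --
    BK 13.6: (5.873,-8.627) -> (15.49,0.99) [heading=225, draw]
    FD 9.8: (15.49,0.99) -> (8.56,-5.94) [heading=225, draw]
  ]
  -- iteration 2/2 --
  PD: pen down
  FD 13.4: (8.56,-5.94) -> (-0.915,-15.415) [heading=225, draw]
  FD 6.4: (-0.915,-15.415) -> (-5.44,-19.94) [heading=225, draw]
  REPEAT 3 [
    -- iteration 1/3 --
    BK 13.6: (-5.44,-19.94) -> (4.176,-10.324) [heading=225, draw]
    FD 9.8: (4.176,-10.324) -> (-2.753,-17.253) [heading=225, draw]
    -- iteration 2/3 --
    BK 13.6: (-2.753,-17.253) -> (6.863,-7.637) [heading=225, draw]
    FD 9.8: (6.863,-7.637) -> (-0.066,-14.566) [heading=225, draw]
    -- iteration 3/3 --
    BK 13.6: (-0.066,-14.566) -> (9.55,-4.95) [heading=225, draw]
    FD 9.8: (9.55,-4.95) -> (2.621,-11.879) [heading=225, draw]
  ]
]
BK 12.5: (2.621,-11.879) -> (11.459,-3.041) [heading=225, draw]
FD 11.4: (11.459,-3.041) -> (3.398,-11.102) [heading=225, draw]
FD 3.2: (3.398,-11.102) -> (1.136,-13.364) [heading=225, draw]
Final: pos=(1.136,-13.364), heading=225, 20 segment(s) drawn

Answer: 1.136 -13.364 225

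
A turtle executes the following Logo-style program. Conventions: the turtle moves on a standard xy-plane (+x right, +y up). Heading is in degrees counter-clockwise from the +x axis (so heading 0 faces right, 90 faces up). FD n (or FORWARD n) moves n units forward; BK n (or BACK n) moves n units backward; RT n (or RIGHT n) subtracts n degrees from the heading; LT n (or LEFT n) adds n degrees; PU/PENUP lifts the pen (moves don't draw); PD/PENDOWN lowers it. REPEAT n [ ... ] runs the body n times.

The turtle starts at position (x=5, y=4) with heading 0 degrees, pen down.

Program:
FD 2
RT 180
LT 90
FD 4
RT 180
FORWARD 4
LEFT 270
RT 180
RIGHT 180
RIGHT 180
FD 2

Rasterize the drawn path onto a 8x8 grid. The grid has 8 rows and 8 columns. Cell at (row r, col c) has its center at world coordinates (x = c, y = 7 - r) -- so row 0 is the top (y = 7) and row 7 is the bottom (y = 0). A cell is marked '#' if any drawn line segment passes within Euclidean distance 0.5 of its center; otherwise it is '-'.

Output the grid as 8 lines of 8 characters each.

Segment 0: (5,4) -> (7,4)
Segment 1: (7,4) -> (7,0)
Segment 2: (7,0) -> (7,4)
Segment 3: (7,4) -> (5,4)

Answer: --------
--------
--------
-----###
-------#
-------#
-------#
-------#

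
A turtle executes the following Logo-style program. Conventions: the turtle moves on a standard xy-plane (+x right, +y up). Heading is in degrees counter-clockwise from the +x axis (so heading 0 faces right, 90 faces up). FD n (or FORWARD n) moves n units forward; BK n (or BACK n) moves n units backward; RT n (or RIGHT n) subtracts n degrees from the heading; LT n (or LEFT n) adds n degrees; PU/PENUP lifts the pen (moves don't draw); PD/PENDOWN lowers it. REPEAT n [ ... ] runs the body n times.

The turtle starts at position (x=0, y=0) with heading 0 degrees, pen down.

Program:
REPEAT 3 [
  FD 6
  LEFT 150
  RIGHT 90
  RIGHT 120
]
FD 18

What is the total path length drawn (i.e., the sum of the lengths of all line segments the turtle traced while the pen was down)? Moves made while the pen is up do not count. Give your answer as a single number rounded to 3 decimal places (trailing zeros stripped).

Executing turtle program step by step:
Start: pos=(0,0), heading=0, pen down
REPEAT 3 [
  -- iteration 1/3 --
  FD 6: (0,0) -> (6,0) [heading=0, draw]
  LT 150: heading 0 -> 150
  RT 90: heading 150 -> 60
  RT 120: heading 60 -> 300
  -- iteration 2/3 --
  FD 6: (6,0) -> (9,-5.196) [heading=300, draw]
  LT 150: heading 300 -> 90
  RT 90: heading 90 -> 0
  RT 120: heading 0 -> 240
  -- iteration 3/3 --
  FD 6: (9,-5.196) -> (6,-10.392) [heading=240, draw]
  LT 150: heading 240 -> 30
  RT 90: heading 30 -> 300
  RT 120: heading 300 -> 180
]
FD 18: (6,-10.392) -> (-12,-10.392) [heading=180, draw]
Final: pos=(-12,-10.392), heading=180, 4 segment(s) drawn

Segment lengths:
  seg 1: (0,0) -> (6,0), length = 6
  seg 2: (6,0) -> (9,-5.196), length = 6
  seg 3: (9,-5.196) -> (6,-10.392), length = 6
  seg 4: (6,-10.392) -> (-12,-10.392), length = 18
Total = 36

Answer: 36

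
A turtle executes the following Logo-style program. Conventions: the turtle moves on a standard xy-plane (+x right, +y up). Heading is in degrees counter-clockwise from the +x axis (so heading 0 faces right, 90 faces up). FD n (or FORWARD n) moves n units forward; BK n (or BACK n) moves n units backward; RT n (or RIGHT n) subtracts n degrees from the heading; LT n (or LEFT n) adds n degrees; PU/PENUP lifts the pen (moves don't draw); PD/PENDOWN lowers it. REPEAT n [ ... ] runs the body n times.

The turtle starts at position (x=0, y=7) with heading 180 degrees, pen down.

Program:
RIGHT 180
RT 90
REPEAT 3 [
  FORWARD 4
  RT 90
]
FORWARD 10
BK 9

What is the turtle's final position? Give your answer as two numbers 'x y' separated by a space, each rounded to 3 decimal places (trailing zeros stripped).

Executing turtle program step by step:
Start: pos=(0,7), heading=180, pen down
RT 180: heading 180 -> 0
RT 90: heading 0 -> 270
REPEAT 3 [
  -- iteration 1/3 --
  FD 4: (0,7) -> (0,3) [heading=270, draw]
  RT 90: heading 270 -> 180
  -- iteration 2/3 --
  FD 4: (0,3) -> (-4,3) [heading=180, draw]
  RT 90: heading 180 -> 90
  -- iteration 3/3 --
  FD 4: (-4,3) -> (-4,7) [heading=90, draw]
  RT 90: heading 90 -> 0
]
FD 10: (-4,7) -> (6,7) [heading=0, draw]
BK 9: (6,7) -> (-3,7) [heading=0, draw]
Final: pos=(-3,7), heading=0, 5 segment(s) drawn

Answer: -3 7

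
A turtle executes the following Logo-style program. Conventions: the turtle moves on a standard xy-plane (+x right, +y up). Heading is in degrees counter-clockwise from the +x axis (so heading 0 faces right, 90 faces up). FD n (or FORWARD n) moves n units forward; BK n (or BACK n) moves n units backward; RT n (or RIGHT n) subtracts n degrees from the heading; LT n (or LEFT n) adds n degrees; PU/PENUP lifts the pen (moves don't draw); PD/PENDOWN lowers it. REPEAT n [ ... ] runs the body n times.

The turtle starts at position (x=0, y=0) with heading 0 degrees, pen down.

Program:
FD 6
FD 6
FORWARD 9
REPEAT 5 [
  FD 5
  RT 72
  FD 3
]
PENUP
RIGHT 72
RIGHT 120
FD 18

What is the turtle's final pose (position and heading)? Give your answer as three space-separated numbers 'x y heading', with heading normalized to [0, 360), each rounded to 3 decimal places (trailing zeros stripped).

Executing turtle program step by step:
Start: pos=(0,0), heading=0, pen down
FD 6: (0,0) -> (6,0) [heading=0, draw]
FD 6: (6,0) -> (12,0) [heading=0, draw]
FD 9: (12,0) -> (21,0) [heading=0, draw]
REPEAT 5 [
  -- iteration 1/5 --
  FD 5: (21,0) -> (26,0) [heading=0, draw]
  RT 72: heading 0 -> 288
  FD 3: (26,0) -> (26.927,-2.853) [heading=288, draw]
  -- iteration 2/5 --
  FD 5: (26.927,-2.853) -> (28.472,-7.608) [heading=288, draw]
  RT 72: heading 288 -> 216
  FD 3: (28.472,-7.608) -> (26.045,-9.372) [heading=216, draw]
  -- iteration 3/5 --
  FD 5: (26.045,-9.372) -> (22,-12.311) [heading=216, draw]
  RT 72: heading 216 -> 144
  FD 3: (22,-12.311) -> (19.573,-10.547) [heading=144, draw]
  -- iteration 4/5 --
  FD 5: (19.573,-10.547) -> (15.528,-7.608) [heading=144, draw]
  RT 72: heading 144 -> 72
  FD 3: (15.528,-7.608) -> (16.455,-4.755) [heading=72, draw]
  -- iteration 5/5 --
  FD 5: (16.455,-4.755) -> (18,0) [heading=72, draw]
  RT 72: heading 72 -> 0
  FD 3: (18,0) -> (21,0) [heading=0, draw]
]
PU: pen up
RT 72: heading 0 -> 288
RT 120: heading 288 -> 168
FD 18: (21,0) -> (3.393,3.742) [heading=168, move]
Final: pos=(3.393,3.742), heading=168, 13 segment(s) drawn

Answer: 3.393 3.742 168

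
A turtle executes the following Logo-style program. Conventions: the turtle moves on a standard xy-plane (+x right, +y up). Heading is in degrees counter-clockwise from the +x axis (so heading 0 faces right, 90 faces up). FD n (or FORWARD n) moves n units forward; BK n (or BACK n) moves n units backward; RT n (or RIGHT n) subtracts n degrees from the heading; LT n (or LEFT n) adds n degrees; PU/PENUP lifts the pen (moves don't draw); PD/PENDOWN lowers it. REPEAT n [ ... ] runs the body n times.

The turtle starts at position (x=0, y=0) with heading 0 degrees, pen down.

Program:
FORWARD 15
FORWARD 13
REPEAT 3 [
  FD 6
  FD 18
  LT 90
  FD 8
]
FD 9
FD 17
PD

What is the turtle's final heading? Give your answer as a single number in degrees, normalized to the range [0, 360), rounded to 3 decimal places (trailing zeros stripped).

Answer: 270

Derivation:
Executing turtle program step by step:
Start: pos=(0,0), heading=0, pen down
FD 15: (0,0) -> (15,0) [heading=0, draw]
FD 13: (15,0) -> (28,0) [heading=0, draw]
REPEAT 3 [
  -- iteration 1/3 --
  FD 6: (28,0) -> (34,0) [heading=0, draw]
  FD 18: (34,0) -> (52,0) [heading=0, draw]
  LT 90: heading 0 -> 90
  FD 8: (52,0) -> (52,8) [heading=90, draw]
  -- iteration 2/3 --
  FD 6: (52,8) -> (52,14) [heading=90, draw]
  FD 18: (52,14) -> (52,32) [heading=90, draw]
  LT 90: heading 90 -> 180
  FD 8: (52,32) -> (44,32) [heading=180, draw]
  -- iteration 3/3 --
  FD 6: (44,32) -> (38,32) [heading=180, draw]
  FD 18: (38,32) -> (20,32) [heading=180, draw]
  LT 90: heading 180 -> 270
  FD 8: (20,32) -> (20,24) [heading=270, draw]
]
FD 9: (20,24) -> (20,15) [heading=270, draw]
FD 17: (20,15) -> (20,-2) [heading=270, draw]
PD: pen down
Final: pos=(20,-2), heading=270, 13 segment(s) drawn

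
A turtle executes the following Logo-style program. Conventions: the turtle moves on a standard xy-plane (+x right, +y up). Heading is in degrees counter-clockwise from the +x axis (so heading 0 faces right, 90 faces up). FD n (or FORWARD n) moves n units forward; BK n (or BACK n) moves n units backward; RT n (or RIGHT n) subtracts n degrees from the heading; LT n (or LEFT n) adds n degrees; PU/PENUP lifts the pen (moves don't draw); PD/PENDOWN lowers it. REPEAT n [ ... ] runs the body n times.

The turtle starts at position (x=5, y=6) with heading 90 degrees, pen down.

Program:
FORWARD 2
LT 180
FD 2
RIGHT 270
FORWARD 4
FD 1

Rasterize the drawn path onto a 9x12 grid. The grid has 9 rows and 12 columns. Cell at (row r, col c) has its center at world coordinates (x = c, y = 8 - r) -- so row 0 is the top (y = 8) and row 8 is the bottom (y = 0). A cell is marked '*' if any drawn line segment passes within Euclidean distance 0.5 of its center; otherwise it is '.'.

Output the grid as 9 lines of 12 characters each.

Segment 0: (5,6) -> (5,8)
Segment 1: (5,8) -> (5,6)
Segment 2: (5,6) -> (9,6)
Segment 3: (9,6) -> (10,6)

Answer: .....*......
.....*......
.....******.
............
............
............
............
............
............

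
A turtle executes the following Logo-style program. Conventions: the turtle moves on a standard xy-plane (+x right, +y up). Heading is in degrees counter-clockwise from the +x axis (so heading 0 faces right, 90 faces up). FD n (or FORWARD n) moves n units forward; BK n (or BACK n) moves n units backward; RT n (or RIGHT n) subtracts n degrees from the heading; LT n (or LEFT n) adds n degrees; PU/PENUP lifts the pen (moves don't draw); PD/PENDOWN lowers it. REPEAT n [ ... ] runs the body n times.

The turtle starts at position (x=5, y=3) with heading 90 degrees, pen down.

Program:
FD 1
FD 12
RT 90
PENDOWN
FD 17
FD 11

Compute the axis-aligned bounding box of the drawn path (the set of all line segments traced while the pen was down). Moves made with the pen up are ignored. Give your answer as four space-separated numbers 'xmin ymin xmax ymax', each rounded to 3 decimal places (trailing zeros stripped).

Executing turtle program step by step:
Start: pos=(5,3), heading=90, pen down
FD 1: (5,3) -> (5,4) [heading=90, draw]
FD 12: (5,4) -> (5,16) [heading=90, draw]
RT 90: heading 90 -> 0
PD: pen down
FD 17: (5,16) -> (22,16) [heading=0, draw]
FD 11: (22,16) -> (33,16) [heading=0, draw]
Final: pos=(33,16), heading=0, 4 segment(s) drawn

Segment endpoints: x in {5, 5, 22, 33}, y in {3, 4, 16}
xmin=5, ymin=3, xmax=33, ymax=16

Answer: 5 3 33 16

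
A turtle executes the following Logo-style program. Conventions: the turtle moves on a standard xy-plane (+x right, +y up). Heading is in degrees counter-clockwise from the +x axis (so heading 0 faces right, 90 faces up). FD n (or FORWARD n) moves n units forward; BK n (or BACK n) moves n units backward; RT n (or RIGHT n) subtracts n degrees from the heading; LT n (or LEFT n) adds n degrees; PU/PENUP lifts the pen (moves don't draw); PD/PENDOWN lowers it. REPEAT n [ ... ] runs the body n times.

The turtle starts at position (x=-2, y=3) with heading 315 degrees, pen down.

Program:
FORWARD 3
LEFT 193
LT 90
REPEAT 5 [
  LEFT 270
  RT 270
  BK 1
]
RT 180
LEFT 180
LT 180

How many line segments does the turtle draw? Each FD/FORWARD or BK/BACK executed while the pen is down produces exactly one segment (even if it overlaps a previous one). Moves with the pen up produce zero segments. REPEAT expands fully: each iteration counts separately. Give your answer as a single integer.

Answer: 6

Derivation:
Executing turtle program step by step:
Start: pos=(-2,3), heading=315, pen down
FD 3: (-2,3) -> (0.121,0.879) [heading=315, draw]
LT 193: heading 315 -> 148
LT 90: heading 148 -> 238
REPEAT 5 [
  -- iteration 1/5 --
  LT 270: heading 238 -> 148
  RT 270: heading 148 -> 238
  BK 1: (0.121,0.879) -> (0.651,1.727) [heading=238, draw]
  -- iteration 2/5 --
  LT 270: heading 238 -> 148
  RT 270: heading 148 -> 238
  BK 1: (0.651,1.727) -> (1.181,2.575) [heading=238, draw]
  -- iteration 3/5 --
  LT 270: heading 238 -> 148
  RT 270: heading 148 -> 238
  BK 1: (1.181,2.575) -> (1.711,3.423) [heading=238, draw]
  -- iteration 4/5 --
  LT 270: heading 238 -> 148
  RT 270: heading 148 -> 238
  BK 1: (1.711,3.423) -> (2.241,4.271) [heading=238, draw]
  -- iteration 5/5 --
  LT 270: heading 238 -> 148
  RT 270: heading 148 -> 238
  BK 1: (2.241,4.271) -> (2.771,5.119) [heading=238, draw]
]
RT 180: heading 238 -> 58
LT 180: heading 58 -> 238
LT 180: heading 238 -> 58
Final: pos=(2.771,5.119), heading=58, 6 segment(s) drawn
Segments drawn: 6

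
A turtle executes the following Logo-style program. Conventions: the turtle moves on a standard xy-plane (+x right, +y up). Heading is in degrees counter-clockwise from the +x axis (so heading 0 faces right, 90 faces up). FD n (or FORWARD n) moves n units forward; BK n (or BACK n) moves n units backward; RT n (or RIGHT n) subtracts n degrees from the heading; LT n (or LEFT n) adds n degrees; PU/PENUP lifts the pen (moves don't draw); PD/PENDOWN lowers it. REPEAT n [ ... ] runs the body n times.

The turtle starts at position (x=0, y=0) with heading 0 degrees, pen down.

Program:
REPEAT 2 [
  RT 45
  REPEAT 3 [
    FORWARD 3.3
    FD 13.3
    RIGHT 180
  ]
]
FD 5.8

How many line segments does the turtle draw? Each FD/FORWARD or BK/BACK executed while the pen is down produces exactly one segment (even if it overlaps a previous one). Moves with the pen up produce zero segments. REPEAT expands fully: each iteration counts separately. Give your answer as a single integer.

Executing turtle program step by step:
Start: pos=(0,0), heading=0, pen down
REPEAT 2 [
  -- iteration 1/2 --
  RT 45: heading 0 -> 315
  REPEAT 3 [
    -- iteration 1/3 --
    FD 3.3: (0,0) -> (2.333,-2.333) [heading=315, draw]
    FD 13.3: (2.333,-2.333) -> (11.738,-11.738) [heading=315, draw]
    RT 180: heading 315 -> 135
    -- iteration 2/3 --
    FD 3.3: (11.738,-11.738) -> (9.405,-9.405) [heading=135, draw]
    FD 13.3: (9.405,-9.405) -> (0,0) [heading=135, draw]
    RT 180: heading 135 -> 315
    -- iteration 3/3 --
    FD 3.3: (0,0) -> (2.333,-2.333) [heading=315, draw]
    FD 13.3: (2.333,-2.333) -> (11.738,-11.738) [heading=315, draw]
    RT 180: heading 315 -> 135
  ]
  -- iteration 2/2 --
  RT 45: heading 135 -> 90
  REPEAT 3 [
    -- iteration 1/3 --
    FD 3.3: (11.738,-11.738) -> (11.738,-8.438) [heading=90, draw]
    FD 13.3: (11.738,-8.438) -> (11.738,4.862) [heading=90, draw]
    RT 180: heading 90 -> 270
    -- iteration 2/3 --
    FD 3.3: (11.738,4.862) -> (11.738,1.562) [heading=270, draw]
    FD 13.3: (11.738,1.562) -> (11.738,-11.738) [heading=270, draw]
    RT 180: heading 270 -> 90
    -- iteration 3/3 --
    FD 3.3: (11.738,-11.738) -> (11.738,-8.438) [heading=90, draw]
    FD 13.3: (11.738,-8.438) -> (11.738,4.862) [heading=90, draw]
    RT 180: heading 90 -> 270
  ]
]
FD 5.8: (11.738,4.862) -> (11.738,-0.938) [heading=270, draw]
Final: pos=(11.738,-0.938), heading=270, 13 segment(s) drawn
Segments drawn: 13

Answer: 13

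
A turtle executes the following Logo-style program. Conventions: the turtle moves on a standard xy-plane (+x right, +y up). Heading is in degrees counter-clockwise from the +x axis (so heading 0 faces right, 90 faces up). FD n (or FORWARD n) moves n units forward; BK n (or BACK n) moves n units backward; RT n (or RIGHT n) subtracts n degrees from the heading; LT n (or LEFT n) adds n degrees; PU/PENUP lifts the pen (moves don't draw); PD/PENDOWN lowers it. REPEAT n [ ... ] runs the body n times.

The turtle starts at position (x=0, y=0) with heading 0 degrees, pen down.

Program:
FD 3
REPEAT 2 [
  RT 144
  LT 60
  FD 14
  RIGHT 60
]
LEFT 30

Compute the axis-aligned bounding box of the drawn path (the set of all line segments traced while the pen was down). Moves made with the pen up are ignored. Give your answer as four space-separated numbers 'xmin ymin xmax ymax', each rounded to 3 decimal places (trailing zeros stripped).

Executing turtle program step by step:
Start: pos=(0,0), heading=0, pen down
FD 3: (0,0) -> (3,0) [heading=0, draw]
REPEAT 2 [
  -- iteration 1/2 --
  RT 144: heading 0 -> 216
  LT 60: heading 216 -> 276
  FD 14: (3,0) -> (4.463,-13.923) [heading=276, draw]
  RT 60: heading 276 -> 216
  -- iteration 2/2 --
  RT 144: heading 216 -> 72
  LT 60: heading 72 -> 132
  FD 14: (4.463,-13.923) -> (-4.904,-3.519) [heading=132, draw]
  RT 60: heading 132 -> 72
]
LT 30: heading 72 -> 102
Final: pos=(-4.904,-3.519), heading=102, 3 segment(s) drawn

Segment endpoints: x in {-4.904, 0, 3, 4.463}, y in {-13.923, -3.519, 0}
xmin=-4.904, ymin=-13.923, xmax=4.463, ymax=0

Answer: -4.904 -13.923 4.463 0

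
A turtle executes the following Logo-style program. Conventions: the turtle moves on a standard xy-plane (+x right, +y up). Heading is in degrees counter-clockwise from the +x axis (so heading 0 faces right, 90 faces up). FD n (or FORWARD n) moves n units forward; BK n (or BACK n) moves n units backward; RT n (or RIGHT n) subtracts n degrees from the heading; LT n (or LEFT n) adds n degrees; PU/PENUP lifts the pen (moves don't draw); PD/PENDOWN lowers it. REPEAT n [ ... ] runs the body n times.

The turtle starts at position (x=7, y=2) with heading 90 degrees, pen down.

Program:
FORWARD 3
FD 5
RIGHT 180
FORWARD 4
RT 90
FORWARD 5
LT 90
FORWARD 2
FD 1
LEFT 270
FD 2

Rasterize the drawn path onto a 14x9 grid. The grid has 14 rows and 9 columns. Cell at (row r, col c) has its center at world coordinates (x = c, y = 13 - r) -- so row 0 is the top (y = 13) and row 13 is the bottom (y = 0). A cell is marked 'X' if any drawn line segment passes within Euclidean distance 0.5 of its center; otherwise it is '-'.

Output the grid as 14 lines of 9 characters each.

Segment 0: (7,2) -> (7,5)
Segment 1: (7,5) -> (7,10)
Segment 2: (7,10) -> (7,6)
Segment 3: (7,6) -> (2,6)
Segment 4: (2,6) -> (2,4)
Segment 5: (2,4) -> (2,3)
Segment 6: (2,3) -> (0,3)

Answer: ---------
---------
---------
-------X-
-------X-
-------X-
-------X-
--XXXXXX-
--X----X-
--X----X-
XXX----X-
-------X-
---------
---------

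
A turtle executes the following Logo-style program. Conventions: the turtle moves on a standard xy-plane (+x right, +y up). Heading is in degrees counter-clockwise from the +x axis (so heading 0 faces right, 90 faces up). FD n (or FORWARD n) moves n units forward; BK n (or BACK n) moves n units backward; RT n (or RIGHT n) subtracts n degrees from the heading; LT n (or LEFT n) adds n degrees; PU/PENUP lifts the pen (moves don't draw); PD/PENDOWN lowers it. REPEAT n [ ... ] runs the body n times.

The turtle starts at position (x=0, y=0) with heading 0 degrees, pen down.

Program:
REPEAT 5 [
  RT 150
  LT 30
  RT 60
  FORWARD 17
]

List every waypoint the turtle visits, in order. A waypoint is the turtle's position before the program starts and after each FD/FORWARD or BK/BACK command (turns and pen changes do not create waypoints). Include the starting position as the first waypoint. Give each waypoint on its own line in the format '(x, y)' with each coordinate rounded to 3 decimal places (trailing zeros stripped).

Answer: (0, 0)
(-17, 0)
(0, 0)
(-17, 0)
(0, 0)
(-17, 0)

Derivation:
Executing turtle program step by step:
Start: pos=(0,0), heading=0, pen down
REPEAT 5 [
  -- iteration 1/5 --
  RT 150: heading 0 -> 210
  LT 30: heading 210 -> 240
  RT 60: heading 240 -> 180
  FD 17: (0,0) -> (-17,0) [heading=180, draw]
  -- iteration 2/5 --
  RT 150: heading 180 -> 30
  LT 30: heading 30 -> 60
  RT 60: heading 60 -> 0
  FD 17: (-17,0) -> (0,0) [heading=0, draw]
  -- iteration 3/5 --
  RT 150: heading 0 -> 210
  LT 30: heading 210 -> 240
  RT 60: heading 240 -> 180
  FD 17: (0,0) -> (-17,0) [heading=180, draw]
  -- iteration 4/5 --
  RT 150: heading 180 -> 30
  LT 30: heading 30 -> 60
  RT 60: heading 60 -> 0
  FD 17: (-17,0) -> (0,0) [heading=0, draw]
  -- iteration 5/5 --
  RT 150: heading 0 -> 210
  LT 30: heading 210 -> 240
  RT 60: heading 240 -> 180
  FD 17: (0,0) -> (-17,0) [heading=180, draw]
]
Final: pos=(-17,0), heading=180, 5 segment(s) drawn
Waypoints (6 total):
(0, 0)
(-17, 0)
(0, 0)
(-17, 0)
(0, 0)
(-17, 0)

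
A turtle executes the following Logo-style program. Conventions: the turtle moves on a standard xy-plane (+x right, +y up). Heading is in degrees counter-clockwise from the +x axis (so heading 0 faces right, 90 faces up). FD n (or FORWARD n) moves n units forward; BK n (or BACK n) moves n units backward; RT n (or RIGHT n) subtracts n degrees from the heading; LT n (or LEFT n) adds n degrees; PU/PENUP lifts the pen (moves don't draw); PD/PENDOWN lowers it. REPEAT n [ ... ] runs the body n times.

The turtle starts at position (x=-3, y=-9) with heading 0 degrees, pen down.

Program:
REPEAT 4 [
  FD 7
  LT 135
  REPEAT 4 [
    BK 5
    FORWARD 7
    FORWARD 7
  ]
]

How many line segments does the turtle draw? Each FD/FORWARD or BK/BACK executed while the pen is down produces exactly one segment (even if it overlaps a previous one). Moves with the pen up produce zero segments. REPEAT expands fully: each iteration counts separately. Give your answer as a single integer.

Answer: 52

Derivation:
Executing turtle program step by step:
Start: pos=(-3,-9), heading=0, pen down
REPEAT 4 [
  -- iteration 1/4 --
  FD 7: (-3,-9) -> (4,-9) [heading=0, draw]
  LT 135: heading 0 -> 135
  REPEAT 4 [
    -- iteration 1/4 --
    BK 5: (4,-9) -> (7.536,-12.536) [heading=135, draw]
    FD 7: (7.536,-12.536) -> (2.586,-7.586) [heading=135, draw]
    FD 7: (2.586,-7.586) -> (-2.364,-2.636) [heading=135, draw]
    -- iteration 2/4 --
    BK 5: (-2.364,-2.636) -> (1.172,-6.172) [heading=135, draw]
    FD 7: (1.172,-6.172) -> (-3.778,-1.222) [heading=135, draw]
    FD 7: (-3.778,-1.222) -> (-8.728,3.728) [heading=135, draw]
    -- iteration 3/4 --
    BK 5: (-8.728,3.728) -> (-5.192,0.192) [heading=135, draw]
    FD 7: (-5.192,0.192) -> (-10.142,5.142) [heading=135, draw]
    FD 7: (-10.142,5.142) -> (-15.092,10.092) [heading=135, draw]
    -- iteration 4/4 --
    BK 5: (-15.092,10.092) -> (-11.556,6.556) [heading=135, draw]
    FD 7: (-11.556,6.556) -> (-16.506,11.506) [heading=135, draw]
    FD 7: (-16.506,11.506) -> (-21.456,16.456) [heading=135, draw]
  ]
  -- iteration 2/4 --
  FD 7: (-21.456,16.456) -> (-26.406,21.406) [heading=135, draw]
  LT 135: heading 135 -> 270
  REPEAT 4 [
    -- iteration 1/4 --
    BK 5: (-26.406,21.406) -> (-26.406,26.406) [heading=270, draw]
    FD 7: (-26.406,26.406) -> (-26.406,19.406) [heading=270, draw]
    FD 7: (-26.406,19.406) -> (-26.406,12.406) [heading=270, draw]
    -- iteration 2/4 --
    BK 5: (-26.406,12.406) -> (-26.406,17.406) [heading=270, draw]
    FD 7: (-26.406,17.406) -> (-26.406,10.406) [heading=270, draw]
    FD 7: (-26.406,10.406) -> (-26.406,3.406) [heading=270, draw]
    -- iteration 3/4 --
    BK 5: (-26.406,3.406) -> (-26.406,8.406) [heading=270, draw]
    FD 7: (-26.406,8.406) -> (-26.406,1.406) [heading=270, draw]
    FD 7: (-26.406,1.406) -> (-26.406,-5.594) [heading=270, draw]
    -- iteration 4/4 --
    BK 5: (-26.406,-5.594) -> (-26.406,-0.594) [heading=270, draw]
    FD 7: (-26.406,-0.594) -> (-26.406,-7.594) [heading=270, draw]
    FD 7: (-26.406,-7.594) -> (-26.406,-14.594) [heading=270, draw]
  ]
  -- iteration 3/4 --
  FD 7: (-26.406,-14.594) -> (-26.406,-21.594) [heading=270, draw]
  LT 135: heading 270 -> 45
  REPEAT 4 [
    -- iteration 1/4 --
    BK 5: (-26.406,-21.594) -> (-29.941,-25.13) [heading=45, draw]
    FD 7: (-29.941,-25.13) -> (-24.991,-20.18) [heading=45, draw]
    FD 7: (-24.991,-20.18) -> (-20.042,-15.23) [heading=45, draw]
    -- iteration 2/4 --
    BK 5: (-20.042,-15.23) -> (-23.577,-18.766) [heading=45, draw]
    FD 7: (-23.577,-18.766) -> (-18.627,-13.816) [heading=45, draw]
    FD 7: (-18.627,-13.816) -> (-13.678,-8.866) [heading=45, draw]
    -- iteration 3/4 --
    BK 5: (-13.678,-8.866) -> (-17.213,-12.402) [heading=45, draw]
    FD 7: (-17.213,-12.402) -> (-12.263,-7.452) [heading=45, draw]
    FD 7: (-12.263,-7.452) -> (-7.314,-2.503) [heading=45, draw]
    -- iteration 4/4 --
    BK 5: (-7.314,-2.503) -> (-10.849,-6.038) [heading=45, draw]
    FD 7: (-10.849,-6.038) -> (-5.899,-1.088) [heading=45, draw]
    FD 7: (-5.899,-1.088) -> (-0.95,3.861) [heading=45, draw]
  ]
  -- iteration 4/4 --
  FD 7: (-0.95,3.861) -> (4,8.811) [heading=45, draw]
  LT 135: heading 45 -> 180
  REPEAT 4 [
    -- iteration 1/4 --
    BK 5: (4,8.811) -> (9,8.811) [heading=180, draw]
    FD 7: (9,8.811) -> (2,8.811) [heading=180, draw]
    FD 7: (2,8.811) -> (-5,8.811) [heading=180, draw]
    -- iteration 2/4 --
    BK 5: (-5,8.811) -> (0,8.811) [heading=180, draw]
    FD 7: (0,8.811) -> (-7,8.811) [heading=180, draw]
    FD 7: (-7,8.811) -> (-14,8.811) [heading=180, draw]
    -- iteration 3/4 --
    BK 5: (-14,8.811) -> (-9,8.811) [heading=180, draw]
    FD 7: (-9,8.811) -> (-16,8.811) [heading=180, draw]
    FD 7: (-16,8.811) -> (-23,8.811) [heading=180, draw]
    -- iteration 4/4 --
    BK 5: (-23,8.811) -> (-18,8.811) [heading=180, draw]
    FD 7: (-18,8.811) -> (-25,8.811) [heading=180, draw]
    FD 7: (-25,8.811) -> (-32,8.811) [heading=180, draw]
  ]
]
Final: pos=(-32,8.811), heading=180, 52 segment(s) drawn
Segments drawn: 52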